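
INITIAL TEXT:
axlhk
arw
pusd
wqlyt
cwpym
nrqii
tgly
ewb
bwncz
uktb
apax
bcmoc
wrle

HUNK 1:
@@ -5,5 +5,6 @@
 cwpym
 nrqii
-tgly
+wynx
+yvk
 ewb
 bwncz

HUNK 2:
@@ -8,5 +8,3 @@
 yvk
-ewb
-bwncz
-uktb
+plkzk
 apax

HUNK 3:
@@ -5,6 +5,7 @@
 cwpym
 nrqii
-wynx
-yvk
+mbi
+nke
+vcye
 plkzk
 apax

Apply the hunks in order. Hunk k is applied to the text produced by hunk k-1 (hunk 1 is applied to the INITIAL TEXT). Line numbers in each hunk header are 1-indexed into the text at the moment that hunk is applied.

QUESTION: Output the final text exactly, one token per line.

Hunk 1: at line 5 remove [tgly] add [wynx,yvk] -> 14 lines: axlhk arw pusd wqlyt cwpym nrqii wynx yvk ewb bwncz uktb apax bcmoc wrle
Hunk 2: at line 8 remove [ewb,bwncz,uktb] add [plkzk] -> 12 lines: axlhk arw pusd wqlyt cwpym nrqii wynx yvk plkzk apax bcmoc wrle
Hunk 3: at line 5 remove [wynx,yvk] add [mbi,nke,vcye] -> 13 lines: axlhk arw pusd wqlyt cwpym nrqii mbi nke vcye plkzk apax bcmoc wrle

Answer: axlhk
arw
pusd
wqlyt
cwpym
nrqii
mbi
nke
vcye
plkzk
apax
bcmoc
wrle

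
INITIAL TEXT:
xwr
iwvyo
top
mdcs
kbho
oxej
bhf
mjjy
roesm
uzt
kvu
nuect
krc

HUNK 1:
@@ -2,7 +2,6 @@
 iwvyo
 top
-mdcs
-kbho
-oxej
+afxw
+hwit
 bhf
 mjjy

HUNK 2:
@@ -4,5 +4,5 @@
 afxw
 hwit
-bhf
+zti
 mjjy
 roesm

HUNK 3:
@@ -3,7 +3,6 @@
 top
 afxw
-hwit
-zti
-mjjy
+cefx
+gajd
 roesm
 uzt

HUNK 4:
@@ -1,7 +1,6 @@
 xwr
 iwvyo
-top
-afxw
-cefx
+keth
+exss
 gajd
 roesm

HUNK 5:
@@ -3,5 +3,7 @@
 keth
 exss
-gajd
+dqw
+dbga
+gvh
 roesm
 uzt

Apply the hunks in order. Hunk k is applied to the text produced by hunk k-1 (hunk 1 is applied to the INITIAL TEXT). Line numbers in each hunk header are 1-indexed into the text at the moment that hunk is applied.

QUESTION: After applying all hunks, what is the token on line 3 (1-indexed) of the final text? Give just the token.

Hunk 1: at line 2 remove [mdcs,kbho,oxej] add [afxw,hwit] -> 12 lines: xwr iwvyo top afxw hwit bhf mjjy roesm uzt kvu nuect krc
Hunk 2: at line 4 remove [bhf] add [zti] -> 12 lines: xwr iwvyo top afxw hwit zti mjjy roesm uzt kvu nuect krc
Hunk 3: at line 3 remove [hwit,zti,mjjy] add [cefx,gajd] -> 11 lines: xwr iwvyo top afxw cefx gajd roesm uzt kvu nuect krc
Hunk 4: at line 1 remove [top,afxw,cefx] add [keth,exss] -> 10 lines: xwr iwvyo keth exss gajd roesm uzt kvu nuect krc
Hunk 5: at line 3 remove [gajd] add [dqw,dbga,gvh] -> 12 lines: xwr iwvyo keth exss dqw dbga gvh roesm uzt kvu nuect krc
Final line 3: keth

Answer: keth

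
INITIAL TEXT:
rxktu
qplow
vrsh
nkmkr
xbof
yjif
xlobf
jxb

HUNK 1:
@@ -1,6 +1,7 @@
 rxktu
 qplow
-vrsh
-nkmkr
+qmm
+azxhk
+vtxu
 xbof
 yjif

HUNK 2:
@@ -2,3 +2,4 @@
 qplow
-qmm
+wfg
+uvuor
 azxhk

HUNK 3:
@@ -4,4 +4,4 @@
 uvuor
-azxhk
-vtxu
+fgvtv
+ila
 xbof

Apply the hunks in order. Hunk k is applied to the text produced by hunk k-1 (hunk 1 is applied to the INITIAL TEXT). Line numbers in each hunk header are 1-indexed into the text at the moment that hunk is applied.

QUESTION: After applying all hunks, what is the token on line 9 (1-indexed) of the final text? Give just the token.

Hunk 1: at line 1 remove [vrsh,nkmkr] add [qmm,azxhk,vtxu] -> 9 lines: rxktu qplow qmm azxhk vtxu xbof yjif xlobf jxb
Hunk 2: at line 2 remove [qmm] add [wfg,uvuor] -> 10 lines: rxktu qplow wfg uvuor azxhk vtxu xbof yjif xlobf jxb
Hunk 3: at line 4 remove [azxhk,vtxu] add [fgvtv,ila] -> 10 lines: rxktu qplow wfg uvuor fgvtv ila xbof yjif xlobf jxb
Final line 9: xlobf

Answer: xlobf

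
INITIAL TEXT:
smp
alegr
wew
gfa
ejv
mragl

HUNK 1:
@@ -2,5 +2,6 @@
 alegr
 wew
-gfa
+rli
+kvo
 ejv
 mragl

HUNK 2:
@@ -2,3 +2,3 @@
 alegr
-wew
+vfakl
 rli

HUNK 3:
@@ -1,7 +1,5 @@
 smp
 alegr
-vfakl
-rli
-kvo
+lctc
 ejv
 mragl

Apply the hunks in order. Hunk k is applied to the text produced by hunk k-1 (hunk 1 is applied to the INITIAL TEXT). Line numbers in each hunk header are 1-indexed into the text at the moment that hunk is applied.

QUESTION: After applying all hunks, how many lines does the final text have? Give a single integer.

Answer: 5

Derivation:
Hunk 1: at line 2 remove [gfa] add [rli,kvo] -> 7 lines: smp alegr wew rli kvo ejv mragl
Hunk 2: at line 2 remove [wew] add [vfakl] -> 7 lines: smp alegr vfakl rli kvo ejv mragl
Hunk 3: at line 1 remove [vfakl,rli,kvo] add [lctc] -> 5 lines: smp alegr lctc ejv mragl
Final line count: 5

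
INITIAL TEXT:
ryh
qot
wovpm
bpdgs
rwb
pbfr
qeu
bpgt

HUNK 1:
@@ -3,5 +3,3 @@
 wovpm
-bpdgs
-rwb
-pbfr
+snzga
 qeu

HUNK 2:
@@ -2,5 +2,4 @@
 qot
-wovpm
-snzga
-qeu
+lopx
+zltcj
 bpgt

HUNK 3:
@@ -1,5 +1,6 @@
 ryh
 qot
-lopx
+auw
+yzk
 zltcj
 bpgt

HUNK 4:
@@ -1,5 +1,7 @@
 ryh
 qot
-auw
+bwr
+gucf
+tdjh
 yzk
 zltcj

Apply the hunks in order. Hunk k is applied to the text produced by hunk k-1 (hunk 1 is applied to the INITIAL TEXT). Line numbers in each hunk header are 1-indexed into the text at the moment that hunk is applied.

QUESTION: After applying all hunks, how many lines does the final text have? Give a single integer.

Answer: 8

Derivation:
Hunk 1: at line 3 remove [bpdgs,rwb,pbfr] add [snzga] -> 6 lines: ryh qot wovpm snzga qeu bpgt
Hunk 2: at line 2 remove [wovpm,snzga,qeu] add [lopx,zltcj] -> 5 lines: ryh qot lopx zltcj bpgt
Hunk 3: at line 1 remove [lopx] add [auw,yzk] -> 6 lines: ryh qot auw yzk zltcj bpgt
Hunk 4: at line 1 remove [auw] add [bwr,gucf,tdjh] -> 8 lines: ryh qot bwr gucf tdjh yzk zltcj bpgt
Final line count: 8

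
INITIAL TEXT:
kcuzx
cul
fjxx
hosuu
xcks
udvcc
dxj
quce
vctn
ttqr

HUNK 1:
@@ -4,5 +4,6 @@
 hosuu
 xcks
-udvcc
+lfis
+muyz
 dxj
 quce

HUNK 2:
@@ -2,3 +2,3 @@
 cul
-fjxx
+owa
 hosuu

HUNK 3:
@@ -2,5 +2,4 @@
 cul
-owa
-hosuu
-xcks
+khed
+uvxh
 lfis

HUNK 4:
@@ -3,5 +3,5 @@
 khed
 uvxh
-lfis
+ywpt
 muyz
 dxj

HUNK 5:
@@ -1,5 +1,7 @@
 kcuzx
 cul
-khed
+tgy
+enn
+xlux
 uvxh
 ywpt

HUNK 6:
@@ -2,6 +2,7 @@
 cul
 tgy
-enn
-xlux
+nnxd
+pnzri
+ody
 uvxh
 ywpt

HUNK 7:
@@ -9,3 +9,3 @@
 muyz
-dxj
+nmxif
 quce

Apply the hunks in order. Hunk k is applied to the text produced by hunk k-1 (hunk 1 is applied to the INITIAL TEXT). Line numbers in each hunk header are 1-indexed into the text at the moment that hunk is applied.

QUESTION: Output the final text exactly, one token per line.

Answer: kcuzx
cul
tgy
nnxd
pnzri
ody
uvxh
ywpt
muyz
nmxif
quce
vctn
ttqr

Derivation:
Hunk 1: at line 4 remove [udvcc] add [lfis,muyz] -> 11 lines: kcuzx cul fjxx hosuu xcks lfis muyz dxj quce vctn ttqr
Hunk 2: at line 2 remove [fjxx] add [owa] -> 11 lines: kcuzx cul owa hosuu xcks lfis muyz dxj quce vctn ttqr
Hunk 3: at line 2 remove [owa,hosuu,xcks] add [khed,uvxh] -> 10 lines: kcuzx cul khed uvxh lfis muyz dxj quce vctn ttqr
Hunk 4: at line 3 remove [lfis] add [ywpt] -> 10 lines: kcuzx cul khed uvxh ywpt muyz dxj quce vctn ttqr
Hunk 5: at line 1 remove [khed] add [tgy,enn,xlux] -> 12 lines: kcuzx cul tgy enn xlux uvxh ywpt muyz dxj quce vctn ttqr
Hunk 6: at line 2 remove [enn,xlux] add [nnxd,pnzri,ody] -> 13 lines: kcuzx cul tgy nnxd pnzri ody uvxh ywpt muyz dxj quce vctn ttqr
Hunk 7: at line 9 remove [dxj] add [nmxif] -> 13 lines: kcuzx cul tgy nnxd pnzri ody uvxh ywpt muyz nmxif quce vctn ttqr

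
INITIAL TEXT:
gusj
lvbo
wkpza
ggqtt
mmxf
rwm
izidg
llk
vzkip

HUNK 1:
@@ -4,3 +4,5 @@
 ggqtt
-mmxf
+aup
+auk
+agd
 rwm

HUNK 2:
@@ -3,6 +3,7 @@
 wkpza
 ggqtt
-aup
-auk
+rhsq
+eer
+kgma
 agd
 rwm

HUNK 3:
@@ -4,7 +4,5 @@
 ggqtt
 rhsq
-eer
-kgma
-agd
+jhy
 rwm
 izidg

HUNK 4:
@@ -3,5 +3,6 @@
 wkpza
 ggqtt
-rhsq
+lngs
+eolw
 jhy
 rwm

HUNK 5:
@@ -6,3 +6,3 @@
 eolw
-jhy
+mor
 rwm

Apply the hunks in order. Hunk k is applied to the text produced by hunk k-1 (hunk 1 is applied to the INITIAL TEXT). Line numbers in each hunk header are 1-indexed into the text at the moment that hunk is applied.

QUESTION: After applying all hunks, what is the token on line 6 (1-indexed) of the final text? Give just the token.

Hunk 1: at line 4 remove [mmxf] add [aup,auk,agd] -> 11 lines: gusj lvbo wkpza ggqtt aup auk agd rwm izidg llk vzkip
Hunk 2: at line 3 remove [aup,auk] add [rhsq,eer,kgma] -> 12 lines: gusj lvbo wkpza ggqtt rhsq eer kgma agd rwm izidg llk vzkip
Hunk 3: at line 4 remove [eer,kgma,agd] add [jhy] -> 10 lines: gusj lvbo wkpza ggqtt rhsq jhy rwm izidg llk vzkip
Hunk 4: at line 3 remove [rhsq] add [lngs,eolw] -> 11 lines: gusj lvbo wkpza ggqtt lngs eolw jhy rwm izidg llk vzkip
Hunk 5: at line 6 remove [jhy] add [mor] -> 11 lines: gusj lvbo wkpza ggqtt lngs eolw mor rwm izidg llk vzkip
Final line 6: eolw

Answer: eolw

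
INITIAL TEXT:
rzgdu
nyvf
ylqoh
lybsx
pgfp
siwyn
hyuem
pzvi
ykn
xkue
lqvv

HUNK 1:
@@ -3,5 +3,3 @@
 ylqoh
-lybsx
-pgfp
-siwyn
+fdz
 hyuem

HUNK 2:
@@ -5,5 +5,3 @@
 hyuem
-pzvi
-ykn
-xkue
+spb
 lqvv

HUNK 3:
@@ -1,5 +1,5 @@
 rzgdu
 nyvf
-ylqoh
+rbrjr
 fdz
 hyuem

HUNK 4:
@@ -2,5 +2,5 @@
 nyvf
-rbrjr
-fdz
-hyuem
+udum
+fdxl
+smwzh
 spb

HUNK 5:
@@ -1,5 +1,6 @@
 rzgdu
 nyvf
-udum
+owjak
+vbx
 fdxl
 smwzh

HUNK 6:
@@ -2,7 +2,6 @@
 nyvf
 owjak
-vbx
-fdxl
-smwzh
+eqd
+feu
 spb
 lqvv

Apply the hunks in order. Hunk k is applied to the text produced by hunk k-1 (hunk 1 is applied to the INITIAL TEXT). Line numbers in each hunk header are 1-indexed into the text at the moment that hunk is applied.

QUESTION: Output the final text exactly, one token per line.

Hunk 1: at line 3 remove [lybsx,pgfp,siwyn] add [fdz] -> 9 lines: rzgdu nyvf ylqoh fdz hyuem pzvi ykn xkue lqvv
Hunk 2: at line 5 remove [pzvi,ykn,xkue] add [spb] -> 7 lines: rzgdu nyvf ylqoh fdz hyuem spb lqvv
Hunk 3: at line 1 remove [ylqoh] add [rbrjr] -> 7 lines: rzgdu nyvf rbrjr fdz hyuem spb lqvv
Hunk 4: at line 2 remove [rbrjr,fdz,hyuem] add [udum,fdxl,smwzh] -> 7 lines: rzgdu nyvf udum fdxl smwzh spb lqvv
Hunk 5: at line 1 remove [udum] add [owjak,vbx] -> 8 lines: rzgdu nyvf owjak vbx fdxl smwzh spb lqvv
Hunk 6: at line 2 remove [vbx,fdxl,smwzh] add [eqd,feu] -> 7 lines: rzgdu nyvf owjak eqd feu spb lqvv

Answer: rzgdu
nyvf
owjak
eqd
feu
spb
lqvv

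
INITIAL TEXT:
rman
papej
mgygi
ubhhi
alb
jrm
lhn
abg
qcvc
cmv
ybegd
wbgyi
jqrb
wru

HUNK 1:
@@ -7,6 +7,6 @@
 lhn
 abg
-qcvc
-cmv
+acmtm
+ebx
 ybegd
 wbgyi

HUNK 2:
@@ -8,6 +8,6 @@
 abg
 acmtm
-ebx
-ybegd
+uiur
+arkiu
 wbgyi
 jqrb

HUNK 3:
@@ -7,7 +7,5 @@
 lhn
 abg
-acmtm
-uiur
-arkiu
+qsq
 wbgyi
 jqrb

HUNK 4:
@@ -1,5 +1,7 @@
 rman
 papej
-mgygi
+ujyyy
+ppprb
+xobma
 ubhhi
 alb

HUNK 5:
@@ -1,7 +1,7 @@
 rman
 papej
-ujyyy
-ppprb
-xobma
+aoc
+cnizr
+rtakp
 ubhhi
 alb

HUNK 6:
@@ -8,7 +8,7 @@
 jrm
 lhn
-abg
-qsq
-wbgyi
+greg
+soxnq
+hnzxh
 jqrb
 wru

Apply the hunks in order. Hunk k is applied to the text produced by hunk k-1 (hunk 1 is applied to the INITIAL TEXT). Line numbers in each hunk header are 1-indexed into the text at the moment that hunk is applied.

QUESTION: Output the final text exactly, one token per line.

Answer: rman
papej
aoc
cnizr
rtakp
ubhhi
alb
jrm
lhn
greg
soxnq
hnzxh
jqrb
wru

Derivation:
Hunk 1: at line 7 remove [qcvc,cmv] add [acmtm,ebx] -> 14 lines: rman papej mgygi ubhhi alb jrm lhn abg acmtm ebx ybegd wbgyi jqrb wru
Hunk 2: at line 8 remove [ebx,ybegd] add [uiur,arkiu] -> 14 lines: rman papej mgygi ubhhi alb jrm lhn abg acmtm uiur arkiu wbgyi jqrb wru
Hunk 3: at line 7 remove [acmtm,uiur,arkiu] add [qsq] -> 12 lines: rman papej mgygi ubhhi alb jrm lhn abg qsq wbgyi jqrb wru
Hunk 4: at line 1 remove [mgygi] add [ujyyy,ppprb,xobma] -> 14 lines: rman papej ujyyy ppprb xobma ubhhi alb jrm lhn abg qsq wbgyi jqrb wru
Hunk 5: at line 1 remove [ujyyy,ppprb,xobma] add [aoc,cnizr,rtakp] -> 14 lines: rman papej aoc cnizr rtakp ubhhi alb jrm lhn abg qsq wbgyi jqrb wru
Hunk 6: at line 8 remove [abg,qsq,wbgyi] add [greg,soxnq,hnzxh] -> 14 lines: rman papej aoc cnizr rtakp ubhhi alb jrm lhn greg soxnq hnzxh jqrb wru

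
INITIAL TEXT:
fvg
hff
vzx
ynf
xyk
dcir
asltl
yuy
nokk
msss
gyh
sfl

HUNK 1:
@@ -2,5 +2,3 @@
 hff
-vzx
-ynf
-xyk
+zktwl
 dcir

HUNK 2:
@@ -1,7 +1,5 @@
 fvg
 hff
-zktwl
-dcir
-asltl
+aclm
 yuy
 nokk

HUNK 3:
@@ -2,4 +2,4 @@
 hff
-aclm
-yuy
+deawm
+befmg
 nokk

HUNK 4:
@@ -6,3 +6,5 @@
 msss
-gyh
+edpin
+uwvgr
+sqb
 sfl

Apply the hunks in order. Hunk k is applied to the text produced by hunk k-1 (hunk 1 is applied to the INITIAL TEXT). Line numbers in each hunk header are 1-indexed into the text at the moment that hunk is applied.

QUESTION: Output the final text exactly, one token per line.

Answer: fvg
hff
deawm
befmg
nokk
msss
edpin
uwvgr
sqb
sfl

Derivation:
Hunk 1: at line 2 remove [vzx,ynf,xyk] add [zktwl] -> 10 lines: fvg hff zktwl dcir asltl yuy nokk msss gyh sfl
Hunk 2: at line 1 remove [zktwl,dcir,asltl] add [aclm] -> 8 lines: fvg hff aclm yuy nokk msss gyh sfl
Hunk 3: at line 2 remove [aclm,yuy] add [deawm,befmg] -> 8 lines: fvg hff deawm befmg nokk msss gyh sfl
Hunk 4: at line 6 remove [gyh] add [edpin,uwvgr,sqb] -> 10 lines: fvg hff deawm befmg nokk msss edpin uwvgr sqb sfl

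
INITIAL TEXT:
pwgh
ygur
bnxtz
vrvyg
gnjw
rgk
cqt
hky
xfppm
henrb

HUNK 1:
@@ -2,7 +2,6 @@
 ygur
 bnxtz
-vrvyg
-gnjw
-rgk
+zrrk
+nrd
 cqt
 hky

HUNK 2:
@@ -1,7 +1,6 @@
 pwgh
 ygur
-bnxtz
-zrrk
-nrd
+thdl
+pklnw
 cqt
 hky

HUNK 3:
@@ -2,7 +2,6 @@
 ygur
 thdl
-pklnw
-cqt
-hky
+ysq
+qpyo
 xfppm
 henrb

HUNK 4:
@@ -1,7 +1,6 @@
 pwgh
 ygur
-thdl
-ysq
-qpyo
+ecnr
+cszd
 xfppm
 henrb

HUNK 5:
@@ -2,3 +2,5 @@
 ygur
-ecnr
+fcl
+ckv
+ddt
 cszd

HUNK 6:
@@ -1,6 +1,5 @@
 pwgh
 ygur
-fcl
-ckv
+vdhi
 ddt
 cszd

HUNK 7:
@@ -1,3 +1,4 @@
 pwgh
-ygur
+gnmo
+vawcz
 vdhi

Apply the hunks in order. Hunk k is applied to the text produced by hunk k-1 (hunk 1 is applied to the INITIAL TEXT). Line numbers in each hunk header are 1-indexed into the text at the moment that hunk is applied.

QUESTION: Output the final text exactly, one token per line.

Hunk 1: at line 2 remove [vrvyg,gnjw,rgk] add [zrrk,nrd] -> 9 lines: pwgh ygur bnxtz zrrk nrd cqt hky xfppm henrb
Hunk 2: at line 1 remove [bnxtz,zrrk,nrd] add [thdl,pklnw] -> 8 lines: pwgh ygur thdl pklnw cqt hky xfppm henrb
Hunk 3: at line 2 remove [pklnw,cqt,hky] add [ysq,qpyo] -> 7 lines: pwgh ygur thdl ysq qpyo xfppm henrb
Hunk 4: at line 1 remove [thdl,ysq,qpyo] add [ecnr,cszd] -> 6 lines: pwgh ygur ecnr cszd xfppm henrb
Hunk 5: at line 2 remove [ecnr] add [fcl,ckv,ddt] -> 8 lines: pwgh ygur fcl ckv ddt cszd xfppm henrb
Hunk 6: at line 1 remove [fcl,ckv] add [vdhi] -> 7 lines: pwgh ygur vdhi ddt cszd xfppm henrb
Hunk 7: at line 1 remove [ygur] add [gnmo,vawcz] -> 8 lines: pwgh gnmo vawcz vdhi ddt cszd xfppm henrb

Answer: pwgh
gnmo
vawcz
vdhi
ddt
cszd
xfppm
henrb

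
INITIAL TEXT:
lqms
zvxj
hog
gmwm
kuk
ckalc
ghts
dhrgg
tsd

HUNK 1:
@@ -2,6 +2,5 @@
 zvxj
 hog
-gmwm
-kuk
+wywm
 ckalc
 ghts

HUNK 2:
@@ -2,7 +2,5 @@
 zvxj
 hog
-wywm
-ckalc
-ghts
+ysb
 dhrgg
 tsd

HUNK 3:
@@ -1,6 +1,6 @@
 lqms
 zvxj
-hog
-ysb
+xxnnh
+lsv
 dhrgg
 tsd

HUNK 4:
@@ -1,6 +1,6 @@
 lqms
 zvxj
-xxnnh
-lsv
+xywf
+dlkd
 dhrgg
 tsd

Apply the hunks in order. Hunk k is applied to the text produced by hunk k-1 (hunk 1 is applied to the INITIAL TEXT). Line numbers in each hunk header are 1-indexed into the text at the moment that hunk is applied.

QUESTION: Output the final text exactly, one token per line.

Answer: lqms
zvxj
xywf
dlkd
dhrgg
tsd

Derivation:
Hunk 1: at line 2 remove [gmwm,kuk] add [wywm] -> 8 lines: lqms zvxj hog wywm ckalc ghts dhrgg tsd
Hunk 2: at line 2 remove [wywm,ckalc,ghts] add [ysb] -> 6 lines: lqms zvxj hog ysb dhrgg tsd
Hunk 3: at line 1 remove [hog,ysb] add [xxnnh,lsv] -> 6 lines: lqms zvxj xxnnh lsv dhrgg tsd
Hunk 4: at line 1 remove [xxnnh,lsv] add [xywf,dlkd] -> 6 lines: lqms zvxj xywf dlkd dhrgg tsd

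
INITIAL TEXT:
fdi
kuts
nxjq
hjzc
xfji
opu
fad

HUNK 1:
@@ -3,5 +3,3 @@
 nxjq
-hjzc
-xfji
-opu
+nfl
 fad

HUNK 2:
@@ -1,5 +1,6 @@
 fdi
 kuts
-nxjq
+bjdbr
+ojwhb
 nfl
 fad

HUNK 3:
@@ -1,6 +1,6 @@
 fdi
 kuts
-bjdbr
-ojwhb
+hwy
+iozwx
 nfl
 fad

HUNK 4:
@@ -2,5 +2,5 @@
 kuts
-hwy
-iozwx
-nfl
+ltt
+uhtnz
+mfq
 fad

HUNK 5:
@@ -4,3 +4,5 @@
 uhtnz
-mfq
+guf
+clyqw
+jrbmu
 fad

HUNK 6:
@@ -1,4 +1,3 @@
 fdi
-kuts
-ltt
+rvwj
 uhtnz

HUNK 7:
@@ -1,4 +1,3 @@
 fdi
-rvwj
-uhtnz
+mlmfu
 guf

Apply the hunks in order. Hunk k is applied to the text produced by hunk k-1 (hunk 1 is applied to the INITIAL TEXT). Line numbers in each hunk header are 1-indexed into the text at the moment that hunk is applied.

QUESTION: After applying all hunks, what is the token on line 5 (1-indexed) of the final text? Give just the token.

Answer: jrbmu

Derivation:
Hunk 1: at line 3 remove [hjzc,xfji,opu] add [nfl] -> 5 lines: fdi kuts nxjq nfl fad
Hunk 2: at line 1 remove [nxjq] add [bjdbr,ojwhb] -> 6 lines: fdi kuts bjdbr ojwhb nfl fad
Hunk 3: at line 1 remove [bjdbr,ojwhb] add [hwy,iozwx] -> 6 lines: fdi kuts hwy iozwx nfl fad
Hunk 4: at line 2 remove [hwy,iozwx,nfl] add [ltt,uhtnz,mfq] -> 6 lines: fdi kuts ltt uhtnz mfq fad
Hunk 5: at line 4 remove [mfq] add [guf,clyqw,jrbmu] -> 8 lines: fdi kuts ltt uhtnz guf clyqw jrbmu fad
Hunk 6: at line 1 remove [kuts,ltt] add [rvwj] -> 7 lines: fdi rvwj uhtnz guf clyqw jrbmu fad
Hunk 7: at line 1 remove [rvwj,uhtnz] add [mlmfu] -> 6 lines: fdi mlmfu guf clyqw jrbmu fad
Final line 5: jrbmu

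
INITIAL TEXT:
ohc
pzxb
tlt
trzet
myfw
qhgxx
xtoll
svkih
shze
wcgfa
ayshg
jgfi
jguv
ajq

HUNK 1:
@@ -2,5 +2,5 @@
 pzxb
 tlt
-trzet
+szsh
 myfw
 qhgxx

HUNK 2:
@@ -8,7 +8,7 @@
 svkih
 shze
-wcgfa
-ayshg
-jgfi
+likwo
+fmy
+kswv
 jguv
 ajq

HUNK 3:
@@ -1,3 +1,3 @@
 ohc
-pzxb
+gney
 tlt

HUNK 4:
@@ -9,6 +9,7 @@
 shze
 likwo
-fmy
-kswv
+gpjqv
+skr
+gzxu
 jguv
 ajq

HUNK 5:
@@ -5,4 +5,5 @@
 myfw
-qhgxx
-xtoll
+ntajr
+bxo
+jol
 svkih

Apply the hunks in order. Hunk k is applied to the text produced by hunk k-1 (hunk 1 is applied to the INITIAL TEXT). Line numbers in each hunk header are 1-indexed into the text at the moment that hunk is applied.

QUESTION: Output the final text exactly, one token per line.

Answer: ohc
gney
tlt
szsh
myfw
ntajr
bxo
jol
svkih
shze
likwo
gpjqv
skr
gzxu
jguv
ajq

Derivation:
Hunk 1: at line 2 remove [trzet] add [szsh] -> 14 lines: ohc pzxb tlt szsh myfw qhgxx xtoll svkih shze wcgfa ayshg jgfi jguv ajq
Hunk 2: at line 8 remove [wcgfa,ayshg,jgfi] add [likwo,fmy,kswv] -> 14 lines: ohc pzxb tlt szsh myfw qhgxx xtoll svkih shze likwo fmy kswv jguv ajq
Hunk 3: at line 1 remove [pzxb] add [gney] -> 14 lines: ohc gney tlt szsh myfw qhgxx xtoll svkih shze likwo fmy kswv jguv ajq
Hunk 4: at line 9 remove [fmy,kswv] add [gpjqv,skr,gzxu] -> 15 lines: ohc gney tlt szsh myfw qhgxx xtoll svkih shze likwo gpjqv skr gzxu jguv ajq
Hunk 5: at line 5 remove [qhgxx,xtoll] add [ntajr,bxo,jol] -> 16 lines: ohc gney tlt szsh myfw ntajr bxo jol svkih shze likwo gpjqv skr gzxu jguv ajq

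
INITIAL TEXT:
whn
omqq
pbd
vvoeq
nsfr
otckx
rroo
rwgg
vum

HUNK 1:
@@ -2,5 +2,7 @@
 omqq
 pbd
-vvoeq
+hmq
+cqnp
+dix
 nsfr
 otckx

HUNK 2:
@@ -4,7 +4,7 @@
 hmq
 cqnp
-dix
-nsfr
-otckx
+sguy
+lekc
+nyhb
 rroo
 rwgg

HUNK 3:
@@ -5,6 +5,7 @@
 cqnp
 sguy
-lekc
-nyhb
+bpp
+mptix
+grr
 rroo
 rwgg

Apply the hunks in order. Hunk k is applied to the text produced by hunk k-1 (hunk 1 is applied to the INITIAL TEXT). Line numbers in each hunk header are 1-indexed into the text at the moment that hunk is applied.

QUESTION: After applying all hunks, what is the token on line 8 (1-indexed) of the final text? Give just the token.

Answer: mptix

Derivation:
Hunk 1: at line 2 remove [vvoeq] add [hmq,cqnp,dix] -> 11 lines: whn omqq pbd hmq cqnp dix nsfr otckx rroo rwgg vum
Hunk 2: at line 4 remove [dix,nsfr,otckx] add [sguy,lekc,nyhb] -> 11 lines: whn omqq pbd hmq cqnp sguy lekc nyhb rroo rwgg vum
Hunk 3: at line 5 remove [lekc,nyhb] add [bpp,mptix,grr] -> 12 lines: whn omqq pbd hmq cqnp sguy bpp mptix grr rroo rwgg vum
Final line 8: mptix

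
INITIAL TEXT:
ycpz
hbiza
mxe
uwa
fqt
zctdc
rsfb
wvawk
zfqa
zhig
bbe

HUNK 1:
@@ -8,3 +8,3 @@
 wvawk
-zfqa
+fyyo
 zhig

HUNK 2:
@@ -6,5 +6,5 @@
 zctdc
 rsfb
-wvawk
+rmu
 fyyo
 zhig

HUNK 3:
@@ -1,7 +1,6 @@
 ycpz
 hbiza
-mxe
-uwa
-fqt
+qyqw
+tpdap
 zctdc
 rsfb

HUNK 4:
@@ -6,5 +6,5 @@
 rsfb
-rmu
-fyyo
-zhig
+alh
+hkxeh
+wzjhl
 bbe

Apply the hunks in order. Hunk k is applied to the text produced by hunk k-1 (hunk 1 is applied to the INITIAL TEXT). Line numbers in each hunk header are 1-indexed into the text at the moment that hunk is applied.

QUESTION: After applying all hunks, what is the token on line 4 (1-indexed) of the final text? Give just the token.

Hunk 1: at line 8 remove [zfqa] add [fyyo] -> 11 lines: ycpz hbiza mxe uwa fqt zctdc rsfb wvawk fyyo zhig bbe
Hunk 2: at line 6 remove [wvawk] add [rmu] -> 11 lines: ycpz hbiza mxe uwa fqt zctdc rsfb rmu fyyo zhig bbe
Hunk 3: at line 1 remove [mxe,uwa,fqt] add [qyqw,tpdap] -> 10 lines: ycpz hbiza qyqw tpdap zctdc rsfb rmu fyyo zhig bbe
Hunk 4: at line 6 remove [rmu,fyyo,zhig] add [alh,hkxeh,wzjhl] -> 10 lines: ycpz hbiza qyqw tpdap zctdc rsfb alh hkxeh wzjhl bbe
Final line 4: tpdap

Answer: tpdap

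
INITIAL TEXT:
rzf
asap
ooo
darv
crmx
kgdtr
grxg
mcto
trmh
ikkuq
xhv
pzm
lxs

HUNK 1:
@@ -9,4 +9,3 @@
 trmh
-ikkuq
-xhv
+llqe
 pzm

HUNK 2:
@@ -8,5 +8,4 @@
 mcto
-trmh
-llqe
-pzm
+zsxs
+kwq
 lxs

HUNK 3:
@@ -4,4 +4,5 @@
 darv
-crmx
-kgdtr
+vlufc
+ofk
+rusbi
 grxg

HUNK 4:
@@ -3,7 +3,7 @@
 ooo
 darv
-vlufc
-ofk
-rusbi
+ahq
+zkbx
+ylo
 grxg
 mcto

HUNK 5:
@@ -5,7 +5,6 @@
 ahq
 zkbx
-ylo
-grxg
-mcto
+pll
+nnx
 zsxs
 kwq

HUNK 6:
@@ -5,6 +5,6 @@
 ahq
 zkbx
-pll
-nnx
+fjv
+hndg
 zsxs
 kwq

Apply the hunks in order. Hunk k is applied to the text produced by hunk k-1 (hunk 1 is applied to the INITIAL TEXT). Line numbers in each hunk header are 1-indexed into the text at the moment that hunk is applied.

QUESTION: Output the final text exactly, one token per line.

Hunk 1: at line 9 remove [ikkuq,xhv] add [llqe] -> 12 lines: rzf asap ooo darv crmx kgdtr grxg mcto trmh llqe pzm lxs
Hunk 2: at line 8 remove [trmh,llqe,pzm] add [zsxs,kwq] -> 11 lines: rzf asap ooo darv crmx kgdtr grxg mcto zsxs kwq lxs
Hunk 3: at line 4 remove [crmx,kgdtr] add [vlufc,ofk,rusbi] -> 12 lines: rzf asap ooo darv vlufc ofk rusbi grxg mcto zsxs kwq lxs
Hunk 4: at line 3 remove [vlufc,ofk,rusbi] add [ahq,zkbx,ylo] -> 12 lines: rzf asap ooo darv ahq zkbx ylo grxg mcto zsxs kwq lxs
Hunk 5: at line 5 remove [ylo,grxg,mcto] add [pll,nnx] -> 11 lines: rzf asap ooo darv ahq zkbx pll nnx zsxs kwq lxs
Hunk 6: at line 5 remove [pll,nnx] add [fjv,hndg] -> 11 lines: rzf asap ooo darv ahq zkbx fjv hndg zsxs kwq lxs

Answer: rzf
asap
ooo
darv
ahq
zkbx
fjv
hndg
zsxs
kwq
lxs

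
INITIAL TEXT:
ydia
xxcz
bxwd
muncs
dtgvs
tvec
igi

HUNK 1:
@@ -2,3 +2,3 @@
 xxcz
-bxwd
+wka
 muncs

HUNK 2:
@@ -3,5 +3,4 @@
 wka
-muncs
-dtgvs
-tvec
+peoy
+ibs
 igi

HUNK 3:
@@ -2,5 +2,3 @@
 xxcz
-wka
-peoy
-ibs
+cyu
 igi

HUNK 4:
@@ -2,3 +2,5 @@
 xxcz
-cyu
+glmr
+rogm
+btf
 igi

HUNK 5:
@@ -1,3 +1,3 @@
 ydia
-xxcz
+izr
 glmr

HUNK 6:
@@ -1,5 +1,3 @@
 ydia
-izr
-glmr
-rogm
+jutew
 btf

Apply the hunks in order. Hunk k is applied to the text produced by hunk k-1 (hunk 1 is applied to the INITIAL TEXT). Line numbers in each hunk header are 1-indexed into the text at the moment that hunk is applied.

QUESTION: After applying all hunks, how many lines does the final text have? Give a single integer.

Answer: 4

Derivation:
Hunk 1: at line 2 remove [bxwd] add [wka] -> 7 lines: ydia xxcz wka muncs dtgvs tvec igi
Hunk 2: at line 3 remove [muncs,dtgvs,tvec] add [peoy,ibs] -> 6 lines: ydia xxcz wka peoy ibs igi
Hunk 3: at line 2 remove [wka,peoy,ibs] add [cyu] -> 4 lines: ydia xxcz cyu igi
Hunk 4: at line 2 remove [cyu] add [glmr,rogm,btf] -> 6 lines: ydia xxcz glmr rogm btf igi
Hunk 5: at line 1 remove [xxcz] add [izr] -> 6 lines: ydia izr glmr rogm btf igi
Hunk 6: at line 1 remove [izr,glmr,rogm] add [jutew] -> 4 lines: ydia jutew btf igi
Final line count: 4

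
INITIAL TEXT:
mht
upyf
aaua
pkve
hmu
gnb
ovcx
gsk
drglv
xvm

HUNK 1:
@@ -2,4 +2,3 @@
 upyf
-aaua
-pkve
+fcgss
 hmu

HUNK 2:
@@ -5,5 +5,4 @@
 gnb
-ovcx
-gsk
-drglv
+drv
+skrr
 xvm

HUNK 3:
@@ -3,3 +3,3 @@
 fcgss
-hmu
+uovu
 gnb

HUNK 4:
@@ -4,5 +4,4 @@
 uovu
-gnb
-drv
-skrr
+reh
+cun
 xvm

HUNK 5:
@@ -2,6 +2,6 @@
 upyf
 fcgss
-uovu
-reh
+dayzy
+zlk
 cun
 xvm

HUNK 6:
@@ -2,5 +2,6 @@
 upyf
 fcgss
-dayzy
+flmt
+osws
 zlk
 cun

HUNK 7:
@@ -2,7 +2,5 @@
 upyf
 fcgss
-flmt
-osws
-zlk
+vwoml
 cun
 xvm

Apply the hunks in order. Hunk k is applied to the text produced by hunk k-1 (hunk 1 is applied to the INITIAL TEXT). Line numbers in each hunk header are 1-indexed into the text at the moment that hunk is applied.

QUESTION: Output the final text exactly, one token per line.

Answer: mht
upyf
fcgss
vwoml
cun
xvm

Derivation:
Hunk 1: at line 2 remove [aaua,pkve] add [fcgss] -> 9 lines: mht upyf fcgss hmu gnb ovcx gsk drglv xvm
Hunk 2: at line 5 remove [ovcx,gsk,drglv] add [drv,skrr] -> 8 lines: mht upyf fcgss hmu gnb drv skrr xvm
Hunk 3: at line 3 remove [hmu] add [uovu] -> 8 lines: mht upyf fcgss uovu gnb drv skrr xvm
Hunk 4: at line 4 remove [gnb,drv,skrr] add [reh,cun] -> 7 lines: mht upyf fcgss uovu reh cun xvm
Hunk 5: at line 2 remove [uovu,reh] add [dayzy,zlk] -> 7 lines: mht upyf fcgss dayzy zlk cun xvm
Hunk 6: at line 2 remove [dayzy] add [flmt,osws] -> 8 lines: mht upyf fcgss flmt osws zlk cun xvm
Hunk 7: at line 2 remove [flmt,osws,zlk] add [vwoml] -> 6 lines: mht upyf fcgss vwoml cun xvm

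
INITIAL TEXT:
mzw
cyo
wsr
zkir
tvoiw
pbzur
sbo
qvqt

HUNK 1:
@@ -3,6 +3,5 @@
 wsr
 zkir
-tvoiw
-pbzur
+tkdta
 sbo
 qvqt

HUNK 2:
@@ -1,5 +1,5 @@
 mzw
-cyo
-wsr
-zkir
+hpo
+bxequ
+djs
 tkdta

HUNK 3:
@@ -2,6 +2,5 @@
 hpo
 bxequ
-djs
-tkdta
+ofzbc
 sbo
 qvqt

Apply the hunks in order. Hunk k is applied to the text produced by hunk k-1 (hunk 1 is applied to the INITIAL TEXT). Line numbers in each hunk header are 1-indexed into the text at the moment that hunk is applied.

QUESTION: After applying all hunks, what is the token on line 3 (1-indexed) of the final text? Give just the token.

Hunk 1: at line 3 remove [tvoiw,pbzur] add [tkdta] -> 7 lines: mzw cyo wsr zkir tkdta sbo qvqt
Hunk 2: at line 1 remove [cyo,wsr,zkir] add [hpo,bxequ,djs] -> 7 lines: mzw hpo bxequ djs tkdta sbo qvqt
Hunk 3: at line 2 remove [djs,tkdta] add [ofzbc] -> 6 lines: mzw hpo bxequ ofzbc sbo qvqt
Final line 3: bxequ

Answer: bxequ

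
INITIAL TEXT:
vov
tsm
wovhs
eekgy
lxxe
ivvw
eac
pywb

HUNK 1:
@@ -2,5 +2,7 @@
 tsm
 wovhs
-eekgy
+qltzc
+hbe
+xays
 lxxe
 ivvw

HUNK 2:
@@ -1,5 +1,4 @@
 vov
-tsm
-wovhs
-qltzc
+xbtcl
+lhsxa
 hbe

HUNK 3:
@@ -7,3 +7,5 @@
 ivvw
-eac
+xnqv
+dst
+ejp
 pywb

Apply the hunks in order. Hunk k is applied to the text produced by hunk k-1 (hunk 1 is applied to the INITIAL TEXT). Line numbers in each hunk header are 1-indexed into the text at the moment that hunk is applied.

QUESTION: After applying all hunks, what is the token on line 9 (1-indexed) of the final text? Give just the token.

Hunk 1: at line 2 remove [eekgy] add [qltzc,hbe,xays] -> 10 lines: vov tsm wovhs qltzc hbe xays lxxe ivvw eac pywb
Hunk 2: at line 1 remove [tsm,wovhs,qltzc] add [xbtcl,lhsxa] -> 9 lines: vov xbtcl lhsxa hbe xays lxxe ivvw eac pywb
Hunk 3: at line 7 remove [eac] add [xnqv,dst,ejp] -> 11 lines: vov xbtcl lhsxa hbe xays lxxe ivvw xnqv dst ejp pywb
Final line 9: dst

Answer: dst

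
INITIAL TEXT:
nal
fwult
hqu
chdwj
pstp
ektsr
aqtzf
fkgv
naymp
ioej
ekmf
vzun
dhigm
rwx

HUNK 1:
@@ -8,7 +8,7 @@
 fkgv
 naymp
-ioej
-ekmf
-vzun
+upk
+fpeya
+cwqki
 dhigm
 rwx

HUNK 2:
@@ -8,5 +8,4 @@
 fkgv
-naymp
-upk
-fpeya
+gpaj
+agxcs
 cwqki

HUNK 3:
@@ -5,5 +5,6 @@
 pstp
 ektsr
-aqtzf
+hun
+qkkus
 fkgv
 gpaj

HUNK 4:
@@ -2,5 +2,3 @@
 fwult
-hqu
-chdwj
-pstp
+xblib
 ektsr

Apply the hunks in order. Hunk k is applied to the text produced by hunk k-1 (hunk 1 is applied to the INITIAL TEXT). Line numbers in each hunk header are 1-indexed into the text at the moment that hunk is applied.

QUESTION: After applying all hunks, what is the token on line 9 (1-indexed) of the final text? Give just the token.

Answer: agxcs

Derivation:
Hunk 1: at line 8 remove [ioej,ekmf,vzun] add [upk,fpeya,cwqki] -> 14 lines: nal fwult hqu chdwj pstp ektsr aqtzf fkgv naymp upk fpeya cwqki dhigm rwx
Hunk 2: at line 8 remove [naymp,upk,fpeya] add [gpaj,agxcs] -> 13 lines: nal fwult hqu chdwj pstp ektsr aqtzf fkgv gpaj agxcs cwqki dhigm rwx
Hunk 3: at line 5 remove [aqtzf] add [hun,qkkus] -> 14 lines: nal fwult hqu chdwj pstp ektsr hun qkkus fkgv gpaj agxcs cwqki dhigm rwx
Hunk 4: at line 2 remove [hqu,chdwj,pstp] add [xblib] -> 12 lines: nal fwult xblib ektsr hun qkkus fkgv gpaj agxcs cwqki dhigm rwx
Final line 9: agxcs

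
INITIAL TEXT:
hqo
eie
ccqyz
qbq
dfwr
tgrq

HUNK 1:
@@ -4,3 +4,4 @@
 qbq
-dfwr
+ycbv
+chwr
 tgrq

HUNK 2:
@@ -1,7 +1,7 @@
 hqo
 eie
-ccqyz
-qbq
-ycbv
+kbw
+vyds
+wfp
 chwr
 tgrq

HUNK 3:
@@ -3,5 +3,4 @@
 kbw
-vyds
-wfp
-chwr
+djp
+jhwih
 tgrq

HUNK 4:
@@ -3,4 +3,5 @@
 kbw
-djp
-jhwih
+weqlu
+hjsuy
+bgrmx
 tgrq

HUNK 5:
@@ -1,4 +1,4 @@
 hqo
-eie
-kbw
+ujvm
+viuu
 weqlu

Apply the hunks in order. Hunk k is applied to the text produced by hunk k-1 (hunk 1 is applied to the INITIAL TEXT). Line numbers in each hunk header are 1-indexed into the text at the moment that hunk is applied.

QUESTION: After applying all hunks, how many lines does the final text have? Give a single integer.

Hunk 1: at line 4 remove [dfwr] add [ycbv,chwr] -> 7 lines: hqo eie ccqyz qbq ycbv chwr tgrq
Hunk 2: at line 1 remove [ccqyz,qbq,ycbv] add [kbw,vyds,wfp] -> 7 lines: hqo eie kbw vyds wfp chwr tgrq
Hunk 3: at line 3 remove [vyds,wfp,chwr] add [djp,jhwih] -> 6 lines: hqo eie kbw djp jhwih tgrq
Hunk 4: at line 3 remove [djp,jhwih] add [weqlu,hjsuy,bgrmx] -> 7 lines: hqo eie kbw weqlu hjsuy bgrmx tgrq
Hunk 5: at line 1 remove [eie,kbw] add [ujvm,viuu] -> 7 lines: hqo ujvm viuu weqlu hjsuy bgrmx tgrq
Final line count: 7

Answer: 7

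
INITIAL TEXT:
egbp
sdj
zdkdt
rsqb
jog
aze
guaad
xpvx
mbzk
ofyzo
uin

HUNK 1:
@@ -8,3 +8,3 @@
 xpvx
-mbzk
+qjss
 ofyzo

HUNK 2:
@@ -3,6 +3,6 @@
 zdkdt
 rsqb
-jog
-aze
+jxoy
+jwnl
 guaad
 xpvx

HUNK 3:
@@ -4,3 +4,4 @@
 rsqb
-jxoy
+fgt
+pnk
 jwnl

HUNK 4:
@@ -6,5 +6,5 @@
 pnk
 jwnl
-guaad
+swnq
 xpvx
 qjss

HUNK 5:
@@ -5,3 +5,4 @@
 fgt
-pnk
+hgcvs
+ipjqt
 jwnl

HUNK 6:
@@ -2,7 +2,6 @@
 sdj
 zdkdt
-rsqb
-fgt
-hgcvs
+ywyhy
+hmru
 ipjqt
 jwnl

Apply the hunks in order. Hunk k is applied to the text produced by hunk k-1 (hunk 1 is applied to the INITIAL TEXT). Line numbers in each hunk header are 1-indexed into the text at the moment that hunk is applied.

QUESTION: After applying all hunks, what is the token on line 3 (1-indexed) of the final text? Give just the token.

Hunk 1: at line 8 remove [mbzk] add [qjss] -> 11 lines: egbp sdj zdkdt rsqb jog aze guaad xpvx qjss ofyzo uin
Hunk 2: at line 3 remove [jog,aze] add [jxoy,jwnl] -> 11 lines: egbp sdj zdkdt rsqb jxoy jwnl guaad xpvx qjss ofyzo uin
Hunk 3: at line 4 remove [jxoy] add [fgt,pnk] -> 12 lines: egbp sdj zdkdt rsqb fgt pnk jwnl guaad xpvx qjss ofyzo uin
Hunk 4: at line 6 remove [guaad] add [swnq] -> 12 lines: egbp sdj zdkdt rsqb fgt pnk jwnl swnq xpvx qjss ofyzo uin
Hunk 5: at line 5 remove [pnk] add [hgcvs,ipjqt] -> 13 lines: egbp sdj zdkdt rsqb fgt hgcvs ipjqt jwnl swnq xpvx qjss ofyzo uin
Hunk 6: at line 2 remove [rsqb,fgt,hgcvs] add [ywyhy,hmru] -> 12 lines: egbp sdj zdkdt ywyhy hmru ipjqt jwnl swnq xpvx qjss ofyzo uin
Final line 3: zdkdt

Answer: zdkdt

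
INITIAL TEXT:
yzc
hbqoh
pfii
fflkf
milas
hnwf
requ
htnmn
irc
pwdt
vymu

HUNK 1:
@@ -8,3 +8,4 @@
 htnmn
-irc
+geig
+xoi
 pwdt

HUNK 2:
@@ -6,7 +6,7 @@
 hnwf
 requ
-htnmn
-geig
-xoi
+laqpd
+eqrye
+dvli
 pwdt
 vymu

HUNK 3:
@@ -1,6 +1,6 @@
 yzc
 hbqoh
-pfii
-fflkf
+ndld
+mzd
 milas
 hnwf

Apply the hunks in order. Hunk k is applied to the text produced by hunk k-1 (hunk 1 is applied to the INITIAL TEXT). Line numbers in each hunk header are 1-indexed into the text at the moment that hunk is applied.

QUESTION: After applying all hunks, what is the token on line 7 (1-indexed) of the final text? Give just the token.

Hunk 1: at line 8 remove [irc] add [geig,xoi] -> 12 lines: yzc hbqoh pfii fflkf milas hnwf requ htnmn geig xoi pwdt vymu
Hunk 2: at line 6 remove [htnmn,geig,xoi] add [laqpd,eqrye,dvli] -> 12 lines: yzc hbqoh pfii fflkf milas hnwf requ laqpd eqrye dvli pwdt vymu
Hunk 3: at line 1 remove [pfii,fflkf] add [ndld,mzd] -> 12 lines: yzc hbqoh ndld mzd milas hnwf requ laqpd eqrye dvli pwdt vymu
Final line 7: requ

Answer: requ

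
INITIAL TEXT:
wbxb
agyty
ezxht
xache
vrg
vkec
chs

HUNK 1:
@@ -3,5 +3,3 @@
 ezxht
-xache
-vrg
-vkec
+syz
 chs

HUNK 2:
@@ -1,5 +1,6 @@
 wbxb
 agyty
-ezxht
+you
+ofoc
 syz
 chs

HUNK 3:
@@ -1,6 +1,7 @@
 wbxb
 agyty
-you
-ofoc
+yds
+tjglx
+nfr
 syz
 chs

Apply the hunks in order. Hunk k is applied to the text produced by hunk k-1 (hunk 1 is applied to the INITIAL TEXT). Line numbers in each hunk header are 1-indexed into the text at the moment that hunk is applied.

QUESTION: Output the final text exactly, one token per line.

Answer: wbxb
agyty
yds
tjglx
nfr
syz
chs

Derivation:
Hunk 1: at line 3 remove [xache,vrg,vkec] add [syz] -> 5 lines: wbxb agyty ezxht syz chs
Hunk 2: at line 1 remove [ezxht] add [you,ofoc] -> 6 lines: wbxb agyty you ofoc syz chs
Hunk 3: at line 1 remove [you,ofoc] add [yds,tjglx,nfr] -> 7 lines: wbxb agyty yds tjglx nfr syz chs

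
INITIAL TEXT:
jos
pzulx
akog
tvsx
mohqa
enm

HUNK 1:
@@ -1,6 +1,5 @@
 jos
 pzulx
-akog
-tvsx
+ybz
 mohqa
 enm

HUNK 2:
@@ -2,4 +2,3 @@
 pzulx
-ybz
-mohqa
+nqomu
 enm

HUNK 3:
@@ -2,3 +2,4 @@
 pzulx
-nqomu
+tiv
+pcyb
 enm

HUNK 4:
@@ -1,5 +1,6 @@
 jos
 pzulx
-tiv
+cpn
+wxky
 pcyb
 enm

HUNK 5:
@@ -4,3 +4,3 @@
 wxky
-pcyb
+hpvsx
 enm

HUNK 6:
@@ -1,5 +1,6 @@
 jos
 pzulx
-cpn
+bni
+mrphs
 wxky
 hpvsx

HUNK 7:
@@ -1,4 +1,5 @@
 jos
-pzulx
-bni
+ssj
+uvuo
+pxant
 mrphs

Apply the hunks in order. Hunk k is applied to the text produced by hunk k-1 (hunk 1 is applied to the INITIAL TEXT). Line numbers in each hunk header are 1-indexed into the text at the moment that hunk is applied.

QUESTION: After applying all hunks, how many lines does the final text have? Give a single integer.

Answer: 8

Derivation:
Hunk 1: at line 1 remove [akog,tvsx] add [ybz] -> 5 lines: jos pzulx ybz mohqa enm
Hunk 2: at line 2 remove [ybz,mohqa] add [nqomu] -> 4 lines: jos pzulx nqomu enm
Hunk 3: at line 2 remove [nqomu] add [tiv,pcyb] -> 5 lines: jos pzulx tiv pcyb enm
Hunk 4: at line 1 remove [tiv] add [cpn,wxky] -> 6 lines: jos pzulx cpn wxky pcyb enm
Hunk 5: at line 4 remove [pcyb] add [hpvsx] -> 6 lines: jos pzulx cpn wxky hpvsx enm
Hunk 6: at line 1 remove [cpn] add [bni,mrphs] -> 7 lines: jos pzulx bni mrphs wxky hpvsx enm
Hunk 7: at line 1 remove [pzulx,bni] add [ssj,uvuo,pxant] -> 8 lines: jos ssj uvuo pxant mrphs wxky hpvsx enm
Final line count: 8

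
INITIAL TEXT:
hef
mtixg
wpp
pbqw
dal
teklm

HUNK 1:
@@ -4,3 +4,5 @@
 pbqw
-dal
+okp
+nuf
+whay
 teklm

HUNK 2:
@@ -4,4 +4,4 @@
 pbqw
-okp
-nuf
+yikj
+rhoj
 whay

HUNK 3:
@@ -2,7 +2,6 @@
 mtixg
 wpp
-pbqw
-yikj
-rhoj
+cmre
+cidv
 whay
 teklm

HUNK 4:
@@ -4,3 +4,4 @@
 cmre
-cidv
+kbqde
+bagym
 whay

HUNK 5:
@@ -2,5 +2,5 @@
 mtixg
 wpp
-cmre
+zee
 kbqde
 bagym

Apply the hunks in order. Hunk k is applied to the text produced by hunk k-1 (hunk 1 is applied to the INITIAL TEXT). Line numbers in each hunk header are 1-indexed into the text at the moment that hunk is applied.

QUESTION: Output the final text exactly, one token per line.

Answer: hef
mtixg
wpp
zee
kbqde
bagym
whay
teklm

Derivation:
Hunk 1: at line 4 remove [dal] add [okp,nuf,whay] -> 8 lines: hef mtixg wpp pbqw okp nuf whay teklm
Hunk 2: at line 4 remove [okp,nuf] add [yikj,rhoj] -> 8 lines: hef mtixg wpp pbqw yikj rhoj whay teklm
Hunk 3: at line 2 remove [pbqw,yikj,rhoj] add [cmre,cidv] -> 7 lines: hef mtixg wpp cmre cidv whay teklm
Hunk 4: at line 4 remove [cidv] add [kbqde,bagym] -> 8 lines: hef mtixg wpp cmre kbqde bagym whay teklm
Hunk 5: at line 2 remove [cmre] add [zee] -> 8 lines: hef mtixg wpp zee kbqde bagym whay teklm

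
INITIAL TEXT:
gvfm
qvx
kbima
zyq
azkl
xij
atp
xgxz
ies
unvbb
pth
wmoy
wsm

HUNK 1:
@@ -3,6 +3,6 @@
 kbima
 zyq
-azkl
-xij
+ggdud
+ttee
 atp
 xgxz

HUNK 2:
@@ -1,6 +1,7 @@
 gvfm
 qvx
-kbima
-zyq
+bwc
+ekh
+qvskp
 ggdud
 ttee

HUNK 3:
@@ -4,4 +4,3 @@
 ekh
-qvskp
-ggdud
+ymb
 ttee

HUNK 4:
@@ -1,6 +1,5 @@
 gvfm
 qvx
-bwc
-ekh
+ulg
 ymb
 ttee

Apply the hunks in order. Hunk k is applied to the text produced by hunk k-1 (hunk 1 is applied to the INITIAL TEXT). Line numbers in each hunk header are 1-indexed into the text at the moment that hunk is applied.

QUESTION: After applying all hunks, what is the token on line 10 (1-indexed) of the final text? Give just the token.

Hunk 1: at line 3 remove [azkl,xij] add [ggdud,ttee] -> 13 lines: gvfm qvx kbima zyq ggdud ttee atp xgxz ies unvbb pth wmoy wsm
Hunk 2: at line 1 remove [kbima,zyq] add [bwc,ekh,qvskp] -> 14 lines: gvfm qvx bwc ekh qvskp ggdud ttee atp xgxz ies unvbb pth wmoy wsm
Hunk 3: at line 4 remove [qvskp,ggdud] add [ymb] -> 13 lines: gvfm qvx bwc ekh ymb ttee atp xgxz ies unvbb pth wmoy wsm
Hunk 4: at line 1 remove [bwc,ekh] add [ulg] -> 12 lines: gvfm qvx ulg ymb ttee atp xgxz ies unvbb pth wmoy wsm
Final line 10: pth

Answer: pth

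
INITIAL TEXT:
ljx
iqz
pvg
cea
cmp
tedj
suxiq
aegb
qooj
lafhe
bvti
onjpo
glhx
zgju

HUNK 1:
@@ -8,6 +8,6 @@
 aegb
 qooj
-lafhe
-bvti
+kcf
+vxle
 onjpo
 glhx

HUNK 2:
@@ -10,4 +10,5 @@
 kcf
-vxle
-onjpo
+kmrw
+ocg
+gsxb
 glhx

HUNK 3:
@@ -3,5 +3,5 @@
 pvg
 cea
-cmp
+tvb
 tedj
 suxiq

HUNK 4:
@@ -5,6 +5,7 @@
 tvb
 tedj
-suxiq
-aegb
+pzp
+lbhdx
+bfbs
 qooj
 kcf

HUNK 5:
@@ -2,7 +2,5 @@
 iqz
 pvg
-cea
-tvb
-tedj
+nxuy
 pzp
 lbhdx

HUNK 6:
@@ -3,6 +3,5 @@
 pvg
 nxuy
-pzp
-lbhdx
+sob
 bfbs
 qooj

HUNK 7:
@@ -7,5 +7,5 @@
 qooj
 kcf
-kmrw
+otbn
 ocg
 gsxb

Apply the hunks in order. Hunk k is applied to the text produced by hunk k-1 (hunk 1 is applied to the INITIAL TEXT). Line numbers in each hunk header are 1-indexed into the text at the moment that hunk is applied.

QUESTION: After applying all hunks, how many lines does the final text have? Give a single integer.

Hunk 1: at line 8 remove [lafhe,bvti] add [kcf,vxle] -> 14 lines: ljx iqz pvg cea cmp tedj suxiq aegb qooj kcf vxle onjpo glhx zgju
Hunk 2: at line 10 remove [vxle,onjpo] add [kmrw,ocg,gsxb] -> 15 lines: ljx iqz pvg cea cmp tedj suxiq aegb qooj kcf kmrw ocg gsxb glhx zgju
Hunk 3: at line 3 remove [cmp] add [tvb] -> 15 lines: ljx iqz pvg cea tvb tedj suxiq aegb qooj kcf kmrw ocg gsxb glhx zgju
Hunk 4: at line 5 remove [suxiq,aegb] add [pzp,lbhdx,bfbs] -> 16 lines: ljx iqz pvg cea tvb tedj pzp lbhdx bfbs qooj kcf kmrw ocg gsxb glhx zgju
Hunk 5: at line 2 remove [cea,tvb,tedj] add [nxuy] -> 14 lines: ljx iqz pvg nxuy pzp lbhdx bfbs qooj kcf kmrw ocg gsxb glhx zgju
Hunk 6: at line 3 remove [pzp,lbhdx] add [sob] -> 13 lines: ljx iqz pvg nxuy sob bfbs qooj kcf kmrw ocg gsxb glhx zgju
Hunk 7: at line 7 remove [kmrw] add [otbn] -> 13 lines: ljx iqz pvg nxuy sob bfbs qooj kcf otbn ocg gsxb glhx zgju
Final line count: 13

Answer: 13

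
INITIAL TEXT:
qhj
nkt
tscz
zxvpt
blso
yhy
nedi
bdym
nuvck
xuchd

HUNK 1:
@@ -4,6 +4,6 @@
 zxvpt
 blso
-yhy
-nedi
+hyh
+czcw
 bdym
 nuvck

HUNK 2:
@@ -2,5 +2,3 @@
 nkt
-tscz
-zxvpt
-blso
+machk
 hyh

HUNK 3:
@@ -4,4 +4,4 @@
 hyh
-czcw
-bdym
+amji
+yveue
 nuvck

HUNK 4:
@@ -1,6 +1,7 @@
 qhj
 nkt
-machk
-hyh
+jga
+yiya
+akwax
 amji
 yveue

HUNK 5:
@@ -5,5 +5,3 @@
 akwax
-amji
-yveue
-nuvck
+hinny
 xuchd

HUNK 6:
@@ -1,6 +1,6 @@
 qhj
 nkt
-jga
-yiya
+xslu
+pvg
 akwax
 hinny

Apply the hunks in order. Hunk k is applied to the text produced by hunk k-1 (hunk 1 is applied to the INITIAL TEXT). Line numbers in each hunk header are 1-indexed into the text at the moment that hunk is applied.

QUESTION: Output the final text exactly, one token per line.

Answer: qhj
nkt
xslu
pvg
akwax
hinny
xuchd

Derivation:
Hunk 1: at line 4 remove [yhy,nedi] add [hyh,czcw] -> 10 lines: qhj nkt tscz zxvpt blso hyh czcw bdym nuvck xuchd
Hunk 2: at line 2 remove [tscz,zxvpt,blso] add [machk] -> 8 lines: qhj nkt machk hyh czcw bdym nuvck xuchd
Hunk 3: at line 4 remove [czcw,bdym] add [amji,yveue] -> 8 lines: qhj nkt machk hyh amji yveue nuvck xuchd
Hunk 4: at line 1 remove [machk,hyh] add [jga,yiya,akwax] -> 9 lines: qhj nkt jga yiya akwax amji yveue nuvck xuchd
Hunk 5: at line 5 remove [amji,yveue,nuvck] add [hinny] -> 7 lines: qhj nkt jga yiya akwax hinny xuchd
Hunk 6: at line 1 remove [jga,yiya] add [xslu,pvg] -> 7 lines: qhj nkt xslu pvg akwax hinny xuchd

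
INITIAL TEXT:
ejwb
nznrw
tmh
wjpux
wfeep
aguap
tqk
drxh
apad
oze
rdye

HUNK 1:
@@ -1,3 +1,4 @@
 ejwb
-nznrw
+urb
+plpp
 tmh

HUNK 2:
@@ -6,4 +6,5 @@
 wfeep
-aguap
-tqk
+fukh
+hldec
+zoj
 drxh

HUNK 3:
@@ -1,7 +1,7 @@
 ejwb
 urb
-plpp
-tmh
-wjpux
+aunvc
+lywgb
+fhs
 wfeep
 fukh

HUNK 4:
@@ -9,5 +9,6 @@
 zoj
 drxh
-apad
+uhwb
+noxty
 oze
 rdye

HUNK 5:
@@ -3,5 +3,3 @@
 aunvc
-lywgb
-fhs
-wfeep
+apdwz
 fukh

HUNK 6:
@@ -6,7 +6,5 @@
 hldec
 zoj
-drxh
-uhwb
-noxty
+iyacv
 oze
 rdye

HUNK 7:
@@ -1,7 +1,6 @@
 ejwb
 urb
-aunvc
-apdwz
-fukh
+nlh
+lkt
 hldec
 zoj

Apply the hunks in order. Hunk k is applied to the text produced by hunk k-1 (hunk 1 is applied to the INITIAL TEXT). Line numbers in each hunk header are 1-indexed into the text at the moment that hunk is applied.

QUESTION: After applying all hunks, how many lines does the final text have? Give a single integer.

Hunk 1: at line 1 remove [nznrw] add [urb,plpp] -> 12 lines: ejwb urb plpp tmh wjpux wfeep aguap tqk drxh apad oze rdye
Hunk 2: at line 6 remove [aguap,tqk] add [fukh,hldec,zoj] -> 13 lines: ejwb urb plpp tmh wjpux wfeep fukh hldec zoj drxh apad oze rdye
Hunk 3: at line 1 remove [plpp,tmh,wjpux] add [aunvc,lywgb,fhs] -> 13 lines: ejwb urb aunvc lywgb fhs wfeep fukh hldec zoj drxh apad oze rdye
Hunk 4: at line 9 remove [apad] add [uhwb,noxty] -> 14 lines: ejwb urb aunvc lywgb fhs wfeep fukh hldec zoj drxh uhwb noxty oze rdye
Hunk 5: at line 3 remove [lywgb,fhs,wfeep] add [apdwz] -> 12 lines: ejwb urb aunvc apdwz fukh hldec zoj drxh uhwb noxty oze rdye
Hunk 6: at line 6 remove [drxh,uhwb,noxty] add [iyacv] -> 10 lines: ejwb urb aunvc apdwz fukh hldec zoj iyacv oze rdye
Hunk 7: at line 1 remove [aunvc,apdwz,fukh] add [nlh,lkt] -> 9 lines: ejwb urb nlh lkt hldec zoj iyacv oze rdye
Final line count: 9

Answer: 9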